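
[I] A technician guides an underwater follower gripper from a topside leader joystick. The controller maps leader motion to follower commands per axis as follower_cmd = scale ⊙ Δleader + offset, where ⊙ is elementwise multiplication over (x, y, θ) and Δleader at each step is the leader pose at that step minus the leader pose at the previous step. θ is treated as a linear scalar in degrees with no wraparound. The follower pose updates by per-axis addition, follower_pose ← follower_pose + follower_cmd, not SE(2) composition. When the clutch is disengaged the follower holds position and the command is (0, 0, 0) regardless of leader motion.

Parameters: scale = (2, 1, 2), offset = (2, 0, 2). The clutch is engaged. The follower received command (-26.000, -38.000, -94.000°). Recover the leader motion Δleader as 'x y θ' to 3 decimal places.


-14.000 -38.000 -48.000

axis x: (-26.000 − 2) / (2) = -14.000
axis y: (-38.000 − 0) / (1) = -38.000
axis θ: (-94.000 − 2) / (2) = -48.000


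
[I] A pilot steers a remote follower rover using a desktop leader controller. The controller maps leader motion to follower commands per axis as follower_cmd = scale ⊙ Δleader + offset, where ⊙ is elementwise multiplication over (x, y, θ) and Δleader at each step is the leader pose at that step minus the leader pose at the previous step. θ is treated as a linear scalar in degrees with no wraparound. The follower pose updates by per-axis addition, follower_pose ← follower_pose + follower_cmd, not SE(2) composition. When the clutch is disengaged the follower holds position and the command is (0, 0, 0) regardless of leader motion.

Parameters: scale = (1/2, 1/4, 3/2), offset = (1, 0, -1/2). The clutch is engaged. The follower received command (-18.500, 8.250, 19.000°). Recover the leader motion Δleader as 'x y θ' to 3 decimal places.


-39.000 33.000 13.000

axis x: (-18.500 − 1) / (1/2) = -39.000
axis y: (8.250 − 0) / (1/4) = 33.000
axis θ: (19.000 − -1/2) / (3/2) = 13.000


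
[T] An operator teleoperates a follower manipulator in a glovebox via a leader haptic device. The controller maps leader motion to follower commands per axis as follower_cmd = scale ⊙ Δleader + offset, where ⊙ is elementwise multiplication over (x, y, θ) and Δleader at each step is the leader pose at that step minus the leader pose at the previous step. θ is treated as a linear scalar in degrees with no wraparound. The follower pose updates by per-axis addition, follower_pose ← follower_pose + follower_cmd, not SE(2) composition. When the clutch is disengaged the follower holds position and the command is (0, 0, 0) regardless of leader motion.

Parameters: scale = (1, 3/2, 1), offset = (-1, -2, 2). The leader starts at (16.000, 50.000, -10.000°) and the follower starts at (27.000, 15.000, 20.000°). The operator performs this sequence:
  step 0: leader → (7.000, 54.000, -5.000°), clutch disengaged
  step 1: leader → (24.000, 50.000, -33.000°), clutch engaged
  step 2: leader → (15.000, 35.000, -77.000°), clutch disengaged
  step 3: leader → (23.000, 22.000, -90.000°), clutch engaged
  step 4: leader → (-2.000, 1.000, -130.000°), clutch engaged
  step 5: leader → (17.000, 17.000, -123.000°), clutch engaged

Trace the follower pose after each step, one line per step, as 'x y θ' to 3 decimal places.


27.000 15.000 20.000
43.000 7.000 -6.000
43.000 7.000 -6.000
50.000 -14.500 -17.000
24.000 -48.000 -55.000
42.000 -26.000 -46.000

step 0: Δleader=(-9.000, 4.000, 5.000°), disengaged; cmd=(0,0,0) → follower holds at (27.000, 15.000, 20.000°)
step 1: Δleader=(17.000, -4.000, -28.000°), engaged; cmd=(16.000, -8.000, -26.000°) → follower=(43.000, 7.000, -6.000°)
step 2: Δleader=(-9.000, -15.000, -44.000°), disengaged; cmd=(0,0,0) → follower holds at (43.000, 7.000, -6.000°)
step 3: Δleader=(8.000, -13.000, -13.000°), engaged; cmd=(7.000, -21.500, -11.000°) → follower=(50.000, -14.500, -17.000°)
step 4: Δleader=(-25.000, -21.000, -40.000°), engaged; cmd=(-26.000, -33.500, -38.000°) → follower=(24.000, -48.000, -55.000°)
step 5: Δleader=(19.000, 16.000, 7.000°), engaged; cmd=(18.000, 22.000, 9.000°) → follower=(42.000, -26.000, -46.000°)


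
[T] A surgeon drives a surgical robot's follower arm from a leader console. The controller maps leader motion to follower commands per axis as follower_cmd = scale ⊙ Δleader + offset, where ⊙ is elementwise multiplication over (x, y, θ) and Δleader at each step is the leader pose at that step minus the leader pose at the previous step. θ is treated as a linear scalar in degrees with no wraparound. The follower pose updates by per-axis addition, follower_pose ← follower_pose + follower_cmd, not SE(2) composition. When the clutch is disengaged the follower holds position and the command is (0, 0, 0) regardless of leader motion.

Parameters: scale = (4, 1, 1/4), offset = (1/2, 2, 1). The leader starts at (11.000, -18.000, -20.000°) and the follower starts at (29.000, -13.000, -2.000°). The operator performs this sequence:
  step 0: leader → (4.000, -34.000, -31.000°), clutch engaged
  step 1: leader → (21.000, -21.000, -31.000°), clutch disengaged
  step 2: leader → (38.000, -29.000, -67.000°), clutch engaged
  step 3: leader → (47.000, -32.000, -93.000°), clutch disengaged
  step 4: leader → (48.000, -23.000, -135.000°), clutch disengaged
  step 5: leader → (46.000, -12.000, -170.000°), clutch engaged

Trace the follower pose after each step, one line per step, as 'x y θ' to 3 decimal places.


step 0: Δleader=(-7.000, -16.000, -11.000°), engaged; cmd=(-27.500, -14.000, -1.750°) → follower=(1.500, -27.000, -3.750°)
step 1: Δleader=(17.000, 13.000, 0.000°), disengaged; cmd=(0,0,0) → follower holds at (1.500, -27.000, -3.750°)
step 2: Δleader=(17.000, -8.000, -36.000°), engaged; cmd=(68.500, -6.000, -8.000°) → follower=(70.000, -33.000, -11.750°)
step 3: Δleader=(9.000, -3.000, -26.000°), disengaged; cmd=(0,0,0) → follower holds at (70.000, -33.000, -11.750°)
step 4: Δleader=(1.000, 9.000, -42.000°), disengaged; cmd=(0,0,0) → follower holds at (70.000, -33.000, -11.750°)
step 5: Δleader=(-2.000, 11.000, -35.000°), engaged; cmd=(-7.500, 13.000, -7.750°) → follower=(62.500, -20.000, -19.500°)

1.500 -27.000 -3.750
1.500 -27.000 -3.750
70.000 -33.000 -11.750
70.000 -33.000 -11.750
70.000 -33.000 -11.750
62.500 -20.000 -19.500


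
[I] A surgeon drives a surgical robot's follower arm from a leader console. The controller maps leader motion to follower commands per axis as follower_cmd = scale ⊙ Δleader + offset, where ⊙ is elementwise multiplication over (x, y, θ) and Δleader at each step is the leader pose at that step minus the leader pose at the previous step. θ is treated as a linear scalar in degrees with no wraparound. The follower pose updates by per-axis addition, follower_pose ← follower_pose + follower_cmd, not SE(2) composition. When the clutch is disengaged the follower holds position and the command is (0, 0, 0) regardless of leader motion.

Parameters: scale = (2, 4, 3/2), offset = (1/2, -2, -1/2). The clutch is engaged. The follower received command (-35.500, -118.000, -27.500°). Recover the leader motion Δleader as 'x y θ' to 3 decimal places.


axis x: (-35.500 − 1/2) / (2) = -18.000
axis y: (-118.000 − -2) / (4) = -29.000
axis θ: (-27.500 − -1/2) / (3/2) = -18.000

-18.000 -29.000 -18.000


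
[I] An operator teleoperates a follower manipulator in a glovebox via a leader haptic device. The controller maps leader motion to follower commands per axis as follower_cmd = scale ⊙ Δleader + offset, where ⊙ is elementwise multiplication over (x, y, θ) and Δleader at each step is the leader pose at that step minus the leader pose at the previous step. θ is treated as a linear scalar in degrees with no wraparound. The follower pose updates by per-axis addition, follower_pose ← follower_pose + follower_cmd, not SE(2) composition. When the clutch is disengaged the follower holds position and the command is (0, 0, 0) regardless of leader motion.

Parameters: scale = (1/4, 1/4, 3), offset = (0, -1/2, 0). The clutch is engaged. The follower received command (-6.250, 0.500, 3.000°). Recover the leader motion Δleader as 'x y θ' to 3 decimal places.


-25.000 4.000 1.000

axis x: (-6.250 − 0) / (1/4) = -25.000
axis y: (0.500 − -1/2) / (1/4) = 4.000
axis θ: (3.000 − 0) / (3) = 1.000


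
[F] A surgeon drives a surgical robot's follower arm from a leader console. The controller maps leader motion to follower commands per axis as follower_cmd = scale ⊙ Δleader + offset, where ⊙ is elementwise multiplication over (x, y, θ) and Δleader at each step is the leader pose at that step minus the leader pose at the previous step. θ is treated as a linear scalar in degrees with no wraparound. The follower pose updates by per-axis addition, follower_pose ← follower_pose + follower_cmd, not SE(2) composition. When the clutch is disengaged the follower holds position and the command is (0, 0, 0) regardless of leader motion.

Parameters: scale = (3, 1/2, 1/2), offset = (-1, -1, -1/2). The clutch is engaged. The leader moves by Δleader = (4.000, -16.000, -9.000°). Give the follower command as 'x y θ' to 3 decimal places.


11.000 -9.000 -5.000

axis x: 3·4.000 + -1 = 11.000
axis y: 1/2·-16.000 + -1 = -9.000
axis θ: 1/2·-9.000 + -1/2 = -5.000


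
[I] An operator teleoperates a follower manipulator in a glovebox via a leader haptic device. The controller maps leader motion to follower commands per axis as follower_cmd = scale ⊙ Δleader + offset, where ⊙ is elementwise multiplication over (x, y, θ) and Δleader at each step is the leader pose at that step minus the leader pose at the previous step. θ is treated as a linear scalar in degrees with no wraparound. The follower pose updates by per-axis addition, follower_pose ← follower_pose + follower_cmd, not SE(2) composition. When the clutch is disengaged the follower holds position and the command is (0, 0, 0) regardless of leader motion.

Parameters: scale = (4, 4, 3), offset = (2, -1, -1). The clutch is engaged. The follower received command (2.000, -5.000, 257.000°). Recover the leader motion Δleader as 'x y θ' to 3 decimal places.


0.000 -1.000 86.000

axis x: (2.000 − 2) / (4) = 0.000
axis y: (-5.000 − -1) / (4) = -1.000
axis θ: (257.000 − -1) / (3) = 86.000


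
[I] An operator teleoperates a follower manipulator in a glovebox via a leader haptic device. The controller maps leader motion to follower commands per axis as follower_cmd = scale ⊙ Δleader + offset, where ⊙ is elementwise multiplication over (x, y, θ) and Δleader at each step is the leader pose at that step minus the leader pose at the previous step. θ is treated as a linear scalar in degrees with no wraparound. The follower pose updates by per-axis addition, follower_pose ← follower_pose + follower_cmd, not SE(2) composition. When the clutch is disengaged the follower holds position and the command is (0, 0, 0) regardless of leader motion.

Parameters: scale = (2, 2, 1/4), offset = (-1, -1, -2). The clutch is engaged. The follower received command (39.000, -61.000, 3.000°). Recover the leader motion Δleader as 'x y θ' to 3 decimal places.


axis x: (39.000 − -1) / (2) = 20.000
axis y: (-61.000 − -1) / (2) = -30.000
axis θ: (3.000 − -2) / (1/4) = 20.000

20.000 -30.000 20.000


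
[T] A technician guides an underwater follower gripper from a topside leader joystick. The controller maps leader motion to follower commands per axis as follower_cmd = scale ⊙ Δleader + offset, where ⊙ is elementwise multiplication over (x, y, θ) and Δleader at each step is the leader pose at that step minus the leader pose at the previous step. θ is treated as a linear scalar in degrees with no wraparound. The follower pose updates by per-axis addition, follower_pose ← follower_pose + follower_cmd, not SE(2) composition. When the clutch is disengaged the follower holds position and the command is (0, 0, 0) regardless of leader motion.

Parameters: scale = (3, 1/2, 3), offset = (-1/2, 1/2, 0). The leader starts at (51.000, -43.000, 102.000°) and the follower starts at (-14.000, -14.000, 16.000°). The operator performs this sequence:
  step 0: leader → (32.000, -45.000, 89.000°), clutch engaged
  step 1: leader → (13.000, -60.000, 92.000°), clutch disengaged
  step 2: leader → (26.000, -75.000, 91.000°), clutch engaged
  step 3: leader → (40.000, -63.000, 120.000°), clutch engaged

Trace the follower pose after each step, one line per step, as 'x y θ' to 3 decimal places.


-71.500 -14.500 -23.000
-71.500 -14.500 -23.000
-33.000 -21.500 -26.000
8.500 -15.000 61.000

step 0: Δleader=(-19.000, -2.000, -13.000°), engaged; cmd=(-57.500, -0.500, -39.000°) → follower=(-71.500, -14.500, -23.000°)
step 1: Δleader=(-19.000, -15.000, 3.000°), disengaged; cmd=(0,0,0) → follower holds at (-71.500, -14.500, -23.000°)
step 2: Δleader=(13.000, -15.000, -1.000°), engaged; cmd=(38.500, -7.000, -3.000°) → follower=(-33.000, -21.500, -26.000°)
step 3: Δleader=(14.000, 12.000, 29.000°), engaged; cmd=(41.500, 6.500, 87.000°) → follower=(8.500, -15.000, 61.000°)


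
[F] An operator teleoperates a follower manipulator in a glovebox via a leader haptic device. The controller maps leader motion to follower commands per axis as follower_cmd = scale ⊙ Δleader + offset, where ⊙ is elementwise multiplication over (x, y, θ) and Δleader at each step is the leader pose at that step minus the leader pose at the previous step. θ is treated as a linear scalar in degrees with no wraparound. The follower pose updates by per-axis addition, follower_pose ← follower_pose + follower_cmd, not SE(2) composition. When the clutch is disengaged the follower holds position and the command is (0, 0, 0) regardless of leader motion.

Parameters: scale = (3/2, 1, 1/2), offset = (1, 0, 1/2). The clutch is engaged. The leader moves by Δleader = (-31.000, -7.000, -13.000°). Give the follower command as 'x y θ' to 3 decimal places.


axis x: 3/2·-31.000 + 1 = -45.500
axis y: 1·-7.000 + 0 = -7.000
axis θ: 1/2·-13.000 + 1/2 = -6.000

-45.500 -7.000 -6.000


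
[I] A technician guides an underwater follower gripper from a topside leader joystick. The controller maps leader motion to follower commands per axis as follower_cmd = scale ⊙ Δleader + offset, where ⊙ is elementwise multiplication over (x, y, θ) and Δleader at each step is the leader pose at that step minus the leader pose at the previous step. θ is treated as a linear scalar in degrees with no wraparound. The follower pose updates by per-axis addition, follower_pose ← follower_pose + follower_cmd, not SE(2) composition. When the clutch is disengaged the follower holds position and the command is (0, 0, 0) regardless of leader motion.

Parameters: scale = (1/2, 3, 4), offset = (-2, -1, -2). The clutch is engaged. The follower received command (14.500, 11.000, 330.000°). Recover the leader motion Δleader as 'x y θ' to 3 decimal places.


axis x: (14.500 − -2) / (1/2) = 33.000
axis y: (11.000 − -1) / (3) = 4.000
axis θ: (330.000 − -2) / (4) = 83.000

33.000 4.000 83.000


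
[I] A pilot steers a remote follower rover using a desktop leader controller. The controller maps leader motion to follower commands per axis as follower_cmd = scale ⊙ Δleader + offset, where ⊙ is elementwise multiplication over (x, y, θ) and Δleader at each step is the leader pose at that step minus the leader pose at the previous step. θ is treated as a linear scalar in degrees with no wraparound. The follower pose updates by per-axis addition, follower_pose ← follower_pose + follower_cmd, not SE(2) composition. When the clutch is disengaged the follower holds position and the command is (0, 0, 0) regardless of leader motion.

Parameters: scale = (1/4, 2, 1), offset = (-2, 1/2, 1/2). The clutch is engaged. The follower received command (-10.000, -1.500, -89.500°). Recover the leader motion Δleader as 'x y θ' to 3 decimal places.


axis x: (-10.000 − -2) / (1/4) = -32.000
axis y: (-1.500 − 1/2) / (2) = -1.000
axis θ: (-89.500 − 1/2) / (1) = -90.000

-32.000 -1.000 -90.000


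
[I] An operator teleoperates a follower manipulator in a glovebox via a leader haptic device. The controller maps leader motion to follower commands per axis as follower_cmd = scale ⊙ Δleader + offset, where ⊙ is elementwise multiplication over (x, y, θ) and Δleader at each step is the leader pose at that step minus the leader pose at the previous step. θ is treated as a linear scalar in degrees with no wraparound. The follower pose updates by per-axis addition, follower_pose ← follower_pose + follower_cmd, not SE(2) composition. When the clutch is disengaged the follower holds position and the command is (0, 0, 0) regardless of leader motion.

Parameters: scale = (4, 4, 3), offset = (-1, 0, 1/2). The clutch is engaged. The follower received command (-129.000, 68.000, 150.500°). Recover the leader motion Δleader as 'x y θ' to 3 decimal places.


-32.000 17.000 50.000

axis x: (-129.000 − -1) / (4) = -32.000
axis y: (68.000 − 0) / (4) = 17.000
axis θ: (150.500 − 1/2) / (3) = 50.000


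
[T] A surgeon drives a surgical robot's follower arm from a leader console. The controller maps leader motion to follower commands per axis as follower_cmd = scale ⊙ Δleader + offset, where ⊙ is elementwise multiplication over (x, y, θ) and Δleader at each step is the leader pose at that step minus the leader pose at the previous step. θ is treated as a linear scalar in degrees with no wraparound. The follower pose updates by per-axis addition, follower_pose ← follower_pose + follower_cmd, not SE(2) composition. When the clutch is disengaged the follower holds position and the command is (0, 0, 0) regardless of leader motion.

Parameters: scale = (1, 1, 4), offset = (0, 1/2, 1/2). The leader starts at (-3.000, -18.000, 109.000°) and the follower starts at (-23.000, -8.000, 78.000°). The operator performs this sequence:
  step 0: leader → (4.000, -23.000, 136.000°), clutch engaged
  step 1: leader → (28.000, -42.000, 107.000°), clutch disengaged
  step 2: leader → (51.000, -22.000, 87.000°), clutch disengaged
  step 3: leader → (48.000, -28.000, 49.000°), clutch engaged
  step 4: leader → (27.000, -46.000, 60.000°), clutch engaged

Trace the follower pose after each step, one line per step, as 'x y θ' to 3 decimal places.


-16.000 -12.500 186.500
-16.000 -12.500 186.500
-16.000 -12.500 186.500
-19.000 -18.000 35.000
-40.000 -35.500 79.500

step 0: Δleader=(7.000, -5.000, 27.000°), engaged; cmd=(7.000, -4.500, 108.500°) → follower=(-16.000, -12.500, 186.500°)
step 1: Δleader=(24.000, -19.000, -29.000°), disengaged; cmd=(0,0,0) → follower holds at (-16.000, -12.500, 186.500°)
step 2: Δleader=(23.000, 20.000, -20.000°), disengaged; cmd=(0,0,0) → follower holds at (-16.000, -12.500, 186.500°)
step 3: Δleader=(-3.000, -6.000, -38.000°), engaged; cmd=(-3.000, -5.500, -151.500°) → follower=(-19.000, -18.000, 35.000°)
step 4: Δleader=(-21.000, -18.000, 11.000°), engaged; cmd=(-21.000, -17.500, 44.500°) → follower=(-40.000, -35.500, 79.500°)


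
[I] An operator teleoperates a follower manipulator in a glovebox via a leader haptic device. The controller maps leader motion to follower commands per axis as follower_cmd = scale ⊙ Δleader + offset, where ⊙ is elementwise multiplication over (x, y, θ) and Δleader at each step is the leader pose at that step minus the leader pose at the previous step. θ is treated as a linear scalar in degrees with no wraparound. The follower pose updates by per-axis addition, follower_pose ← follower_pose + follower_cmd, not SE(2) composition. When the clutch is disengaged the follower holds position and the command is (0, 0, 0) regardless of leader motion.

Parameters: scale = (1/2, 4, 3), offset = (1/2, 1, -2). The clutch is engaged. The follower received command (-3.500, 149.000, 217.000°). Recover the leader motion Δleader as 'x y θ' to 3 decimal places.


axis x: (-3.500 − 1/2) / (1/2) = -8.000
axis y: (149.000 − 1) / (4) = 37.000
axis θ: (217.000 − -2) / (3) = 73.000

-8.000 37.000 73.000


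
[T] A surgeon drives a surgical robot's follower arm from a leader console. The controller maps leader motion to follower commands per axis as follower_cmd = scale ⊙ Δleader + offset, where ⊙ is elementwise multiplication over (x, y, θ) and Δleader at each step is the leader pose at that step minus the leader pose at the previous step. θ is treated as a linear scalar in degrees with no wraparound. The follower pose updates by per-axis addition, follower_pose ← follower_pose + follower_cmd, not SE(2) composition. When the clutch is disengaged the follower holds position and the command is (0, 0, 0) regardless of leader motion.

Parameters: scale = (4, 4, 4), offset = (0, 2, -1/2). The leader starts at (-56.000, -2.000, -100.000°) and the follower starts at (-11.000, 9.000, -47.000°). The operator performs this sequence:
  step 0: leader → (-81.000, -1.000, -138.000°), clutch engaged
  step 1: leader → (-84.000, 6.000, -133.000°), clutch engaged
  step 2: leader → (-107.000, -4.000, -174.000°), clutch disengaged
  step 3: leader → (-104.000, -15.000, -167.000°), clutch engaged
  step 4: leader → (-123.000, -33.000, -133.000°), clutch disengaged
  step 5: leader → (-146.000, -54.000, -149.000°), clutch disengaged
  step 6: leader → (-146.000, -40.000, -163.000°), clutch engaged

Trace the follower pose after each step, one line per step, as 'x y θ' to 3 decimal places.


-111.000 15.000 -199.500
-123.000 45.000 -180.000
-123.000 45.000 -180.000
-111.000 3.000 -152.500
-111.000 3.000 -152.500
-111.000 3.000 -152.500
-111.000 61.000 -209.000

step 0: Δleader=(-25.000, 1.000, -38.000°), engaged; cmd=(-100.000, 6.000, -152.500°) → follower=(-111.000, 15.000, -199.500°)
step 1: Δleader=(-3.000, 7.000, 5.000°), engaged; cmd=(-12.000, 30.000, 19.500°) → follower=(-123.000, 45.000, -180.000°)
step 2: Δleader=(-23.000, -10.000, -41.000°), disengaged; cmd=(0,0,0) → follower holds at (-123.000, 45.000, -180.000°)
step 3: Δleader=(3.000, -11.000, 7.000°), engaged; cmd=(12.000, -42.000, 27.500°) → follower=(-111.000, 3.000, -152.500°)
step 4: Δleader=(-19.000, -18.000, 34.000°), disengaged; cmd=(0,0,0) → follower holds at (-111.000, 3.000, -152.500°)
step 5: Δleader=(-23.000, -21.000, -16.000°), disengaged; cmd=(0,0,0) → follower holds at (-111.000, 3.000, -152.500°)
step 6: Δleader=(0.000, 14.000, -14.000°), engaged; cmd=(0.000, 58.000, -56.500°) → follower=(-111.000, 61.000, -209.000°)


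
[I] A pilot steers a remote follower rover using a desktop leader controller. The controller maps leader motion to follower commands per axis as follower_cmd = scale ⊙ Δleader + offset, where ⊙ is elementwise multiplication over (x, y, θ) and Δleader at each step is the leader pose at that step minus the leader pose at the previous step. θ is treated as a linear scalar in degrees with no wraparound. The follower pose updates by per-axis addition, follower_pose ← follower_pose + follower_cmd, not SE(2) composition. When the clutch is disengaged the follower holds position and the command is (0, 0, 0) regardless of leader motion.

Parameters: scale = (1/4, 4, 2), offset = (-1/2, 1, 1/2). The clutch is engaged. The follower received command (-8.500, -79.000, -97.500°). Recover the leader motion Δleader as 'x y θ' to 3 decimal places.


axis x: (-8.500 − -1/2) / (1/4) = -32.000
axis y: (-79.000 − 1) / (4) = -20.000
axis θ: (-97.500 − 1/2) / (2) = -49.000

-32.000 -20.000 -49.000


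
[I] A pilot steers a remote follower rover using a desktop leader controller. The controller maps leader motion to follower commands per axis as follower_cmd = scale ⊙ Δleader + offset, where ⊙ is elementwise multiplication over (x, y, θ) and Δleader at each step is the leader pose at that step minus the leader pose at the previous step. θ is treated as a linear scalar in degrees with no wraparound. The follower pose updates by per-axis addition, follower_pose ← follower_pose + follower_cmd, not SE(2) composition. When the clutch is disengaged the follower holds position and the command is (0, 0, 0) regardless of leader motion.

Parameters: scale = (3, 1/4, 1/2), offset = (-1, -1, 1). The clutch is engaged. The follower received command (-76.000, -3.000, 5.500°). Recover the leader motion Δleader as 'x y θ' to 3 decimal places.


axis x: (-76.000 − -1) / (3) = -25.000
axis y: (-3.000 − -1) / (1/4) = -8.000
axis θ: (5.500 − 1) / (1/2) = 9.000

-25.000 -8.000 9.000


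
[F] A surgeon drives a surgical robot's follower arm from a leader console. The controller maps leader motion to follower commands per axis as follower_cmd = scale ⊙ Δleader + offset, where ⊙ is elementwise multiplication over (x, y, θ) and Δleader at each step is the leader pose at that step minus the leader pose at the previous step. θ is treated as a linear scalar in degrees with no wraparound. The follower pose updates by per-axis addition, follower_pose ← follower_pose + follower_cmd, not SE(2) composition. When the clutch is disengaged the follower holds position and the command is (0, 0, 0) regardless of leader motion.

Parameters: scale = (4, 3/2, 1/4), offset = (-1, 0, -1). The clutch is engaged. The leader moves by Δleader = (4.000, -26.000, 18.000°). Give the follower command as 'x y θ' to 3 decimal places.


15.000 -39.000 3.500

axis x: 4·4.000 + -1 = 15.000
axis y: 3/2·-26.000 + 0 = -39.000
axis θ: 1/4·18.000 + -1 = 3.500


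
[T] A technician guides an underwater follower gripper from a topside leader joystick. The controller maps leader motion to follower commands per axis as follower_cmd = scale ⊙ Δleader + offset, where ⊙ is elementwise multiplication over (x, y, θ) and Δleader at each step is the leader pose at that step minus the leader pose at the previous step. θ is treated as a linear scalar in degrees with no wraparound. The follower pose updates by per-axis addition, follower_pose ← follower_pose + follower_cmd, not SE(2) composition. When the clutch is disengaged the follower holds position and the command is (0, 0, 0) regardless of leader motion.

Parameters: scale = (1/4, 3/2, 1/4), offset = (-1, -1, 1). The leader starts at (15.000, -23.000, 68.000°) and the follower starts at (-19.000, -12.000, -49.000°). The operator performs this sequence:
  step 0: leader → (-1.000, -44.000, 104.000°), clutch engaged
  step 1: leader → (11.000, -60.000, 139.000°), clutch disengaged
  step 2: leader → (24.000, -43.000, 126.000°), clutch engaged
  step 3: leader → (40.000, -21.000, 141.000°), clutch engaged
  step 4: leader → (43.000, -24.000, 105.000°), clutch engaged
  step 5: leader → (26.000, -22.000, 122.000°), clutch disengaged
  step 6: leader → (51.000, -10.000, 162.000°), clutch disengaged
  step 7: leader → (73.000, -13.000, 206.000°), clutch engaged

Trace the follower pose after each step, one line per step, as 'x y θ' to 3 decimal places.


-24.000 -44.500 -39.000
-24.000 -44.500 -39.000
-21.750 -20.000 -41.250
-18.750 12.000 -36.500
-19.000 6.500 -44.500
-19.000 6.500 -44.500
-19.000 6.500 -44.500
-14.500 1.000 -32.500

step 0: Δleader=(-16.000, -21.000, 36.000°), engaged; cmd=(-5.000, -32.500, 10.000°) → follower=(-24.000, -44.500, -39.000°)
step 1: Δleader=(12.000, -16.000, 35.000°), disengaged; cmd=(0,0,0) → follower holds at (-24.000, -44.500, -39.000°)
step 2: Δleader=(13.000, 17.000, -13.000°), engaged; cmd=(2.250, 24.500, -2.250°) → follower=(-21.750, -20.000, -41.250°)
step 3: Δleader=(16.000, 22.000, 15.000°), engaged; cmd=(3.000, 32.000, 4.750°) → follower=(-18.750, 12.000, -36.500°)
step 4: Δleader=(3.000, -3.000, -36.000°), engaged; cmd=(-0.250, -5.500, -8.000°) → follower=(-19.000, 6.500, -44.500°)
step 5: Δleader=(-17.000, 2.000, 17.000°), disengaged; cmd=(0,0,0) → follower holds at (-19.000, 6.500, -44.500°)
step 6: Δleader=(25.000, 12.000, 40.000°), disengaged; cmd=(0,0,0) → follower holds at (-19.000, 6.500, -44.500°)
step 7: Δleader=(22.000, -3.000, 44.000°), engaged; cmd=(4.500, -5.500, 12.000°) → follower=(-14.500, 1.000, -32.500°)


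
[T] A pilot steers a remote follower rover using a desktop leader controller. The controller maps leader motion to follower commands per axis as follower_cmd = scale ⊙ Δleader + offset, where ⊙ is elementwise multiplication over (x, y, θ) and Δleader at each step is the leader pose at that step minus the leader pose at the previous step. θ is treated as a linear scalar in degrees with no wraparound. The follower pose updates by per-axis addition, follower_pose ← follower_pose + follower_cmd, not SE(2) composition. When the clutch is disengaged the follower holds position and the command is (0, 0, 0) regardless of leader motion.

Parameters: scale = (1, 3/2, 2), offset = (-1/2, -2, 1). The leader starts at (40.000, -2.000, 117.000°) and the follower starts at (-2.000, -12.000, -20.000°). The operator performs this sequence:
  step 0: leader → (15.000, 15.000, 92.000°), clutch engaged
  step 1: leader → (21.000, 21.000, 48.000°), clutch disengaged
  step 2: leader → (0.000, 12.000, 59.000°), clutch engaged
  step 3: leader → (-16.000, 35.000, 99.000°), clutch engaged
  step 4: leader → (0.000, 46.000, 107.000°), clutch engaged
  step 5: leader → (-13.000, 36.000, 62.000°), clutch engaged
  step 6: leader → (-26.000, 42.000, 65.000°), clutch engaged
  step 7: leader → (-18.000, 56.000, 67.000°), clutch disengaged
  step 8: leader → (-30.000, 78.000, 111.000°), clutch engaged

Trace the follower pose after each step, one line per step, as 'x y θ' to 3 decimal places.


step 0: Δleader=(-25.000, 17.000, -25.000°), engaged; cmd=(-25.500, 23.500, -49.000°) → follower=(-27.500, 11.500, -69.000°)
step 1: Δleader=(6.000, 6.000, -44.000°), disengaged; cmd=(0,0,0) → follower holds at (-27.500, 11.500, -69.000°)
step 2: Δleader=(-21.000, -9.000, 11.000°), engaged; cmd=(-21.500, -15.500, 23.000°) → follower=(-49.000, -4.000, -46.000°)
step 3: Δleader=(-16.000, 23.000, 40.000°), engaged; cmd=(-16.500, 32.500, 81.000°) → follower=(-65.500, 28.500, 35.000°)
step 4: Δleader=(16.000, 11.000, 8.000°), engaged; cmd=(15.500, 14.500, 17.000°) → follower=(-50.000, 43.000, 52.000°)
step 5: Δleader=(-13.000, -10.000, -45.000°), engaged; cmd=(-13.500, -17.000, -89.000°) → follower=(-63.500, 26.000, -37.000°)
step 6: Δleader=(-13.000, 6.000, 3.000°), engaged; cmd=(-13.500, 7.000, 7.000°) → follower=(-77.000, 33.000, -30.000°)
step 7: Δleader=(8.000, 14.000, 2.000°), disengaged; cmd=(0,0,0) → follower holds at (-77.000, 33.000, -30.000°)
step 8: Δleader=(-12.000, 22.000, 44.000°), engaged; cmd=(-12.500, 31.000, 89.000°) → follower=(-89.500, 64.000, 59.000°)

-27.500 11.500 -69.000
-27.500 11.500 -69.000
-49.000 -4.000 -46.000
-65.500 28.500 35.000
-50.000 43.000 52.000
-63.500 26.000 -37.000
-77.000 33.000 -30.000
-77.000 33.000 -30.000
-89.500 64.000 59.000


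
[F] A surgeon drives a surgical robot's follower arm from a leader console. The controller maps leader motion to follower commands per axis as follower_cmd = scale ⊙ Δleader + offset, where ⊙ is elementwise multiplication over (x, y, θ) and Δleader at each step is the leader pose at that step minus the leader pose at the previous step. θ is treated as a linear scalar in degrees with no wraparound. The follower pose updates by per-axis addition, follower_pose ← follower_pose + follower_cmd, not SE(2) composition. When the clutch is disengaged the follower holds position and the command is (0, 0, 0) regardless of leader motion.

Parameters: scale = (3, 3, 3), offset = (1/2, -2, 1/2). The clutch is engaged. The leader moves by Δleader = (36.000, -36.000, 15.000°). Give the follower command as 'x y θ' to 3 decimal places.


108.500 -110.000 45.500

axis x: 3·36.000 + 1/2 = 108.500
axis y: 3·-36.000 + -2 = -110.000
axis θ: 3·15.000 + 1/2 = 45.500


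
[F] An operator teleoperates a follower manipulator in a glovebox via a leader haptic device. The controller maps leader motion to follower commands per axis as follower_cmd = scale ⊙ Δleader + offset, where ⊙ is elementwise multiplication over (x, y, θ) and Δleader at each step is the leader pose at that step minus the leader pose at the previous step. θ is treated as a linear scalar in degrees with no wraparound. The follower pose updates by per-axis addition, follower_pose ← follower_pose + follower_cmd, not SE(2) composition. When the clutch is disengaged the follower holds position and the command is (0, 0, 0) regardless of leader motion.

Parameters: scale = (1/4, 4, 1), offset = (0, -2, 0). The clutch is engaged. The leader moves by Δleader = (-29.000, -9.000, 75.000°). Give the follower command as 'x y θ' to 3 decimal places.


axis x: 1/4·-29.000 + 0 = -7.250
axis y: 4·-9.000 + -2 = -38.000
axis θ: 1·75.000 + 0 = 75.000

-7.250 -38.000 75.000


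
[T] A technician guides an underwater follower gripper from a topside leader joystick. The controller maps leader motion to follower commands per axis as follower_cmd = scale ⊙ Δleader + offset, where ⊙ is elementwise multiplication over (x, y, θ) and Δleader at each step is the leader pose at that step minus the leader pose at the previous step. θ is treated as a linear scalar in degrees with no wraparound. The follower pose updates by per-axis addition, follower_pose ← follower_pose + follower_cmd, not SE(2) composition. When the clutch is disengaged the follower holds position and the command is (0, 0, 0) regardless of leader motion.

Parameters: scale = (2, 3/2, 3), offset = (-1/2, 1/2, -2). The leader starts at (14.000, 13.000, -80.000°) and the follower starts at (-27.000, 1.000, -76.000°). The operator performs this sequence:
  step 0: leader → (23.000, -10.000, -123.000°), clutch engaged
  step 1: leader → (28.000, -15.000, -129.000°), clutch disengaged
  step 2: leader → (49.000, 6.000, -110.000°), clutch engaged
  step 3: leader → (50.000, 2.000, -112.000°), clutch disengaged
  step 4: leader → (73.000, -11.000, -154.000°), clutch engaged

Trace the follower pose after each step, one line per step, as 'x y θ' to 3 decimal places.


step 0: Δleader=(9.000, -23.000, -43.000°), engaged; cmd=(17.500, -34.000, -131.000°) → follower=(-9.500, -33.000, -207.000°)
step 1: Δleader=(5.000, -5.000, -6.000°), disengaged; cmd=(0,0,0) → follower holds at (-9.500, -33.000, -207.000°)
step 2: Δleader=(21.000, 21.000, 19.000°), engaged; cmd=(41.500, 32.000, 55.000°) → follower=(32.000, -1.000, -152.000°)
step 3: Δleader=(1.000, -4.000, -2.000°), disengaged; cmd=(0,0,0) → follower holds at (32.000, -1.000, -152.000°)
step 4: Δleader=(23.000, -13.000, -42.000°), engaged; cmd=(45.500, -19.000, -128.000°) → follower=(77.500, -20.000, -280.000°)

-9.500 -33.000 -207.000
-9.500 -33.000 -207.000
32.000 -1.000 -152.000
32.000 -1.000 -152.000
77.500 -20.000 -280.000


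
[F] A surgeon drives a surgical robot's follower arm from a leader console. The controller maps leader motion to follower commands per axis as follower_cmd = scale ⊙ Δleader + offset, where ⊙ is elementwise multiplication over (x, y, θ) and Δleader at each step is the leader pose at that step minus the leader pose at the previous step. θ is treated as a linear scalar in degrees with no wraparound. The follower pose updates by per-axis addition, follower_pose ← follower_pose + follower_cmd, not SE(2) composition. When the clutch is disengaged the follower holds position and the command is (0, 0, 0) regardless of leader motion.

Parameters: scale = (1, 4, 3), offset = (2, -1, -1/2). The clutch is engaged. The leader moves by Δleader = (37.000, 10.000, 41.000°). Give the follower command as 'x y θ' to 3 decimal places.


axis x: 1·37.000 + 2 = 39.000
axis y: 4·10.000 + -1 = 39.000
axis θ: 3·41.000 + -1/2 = 122.500

39.000 39.000 122.500


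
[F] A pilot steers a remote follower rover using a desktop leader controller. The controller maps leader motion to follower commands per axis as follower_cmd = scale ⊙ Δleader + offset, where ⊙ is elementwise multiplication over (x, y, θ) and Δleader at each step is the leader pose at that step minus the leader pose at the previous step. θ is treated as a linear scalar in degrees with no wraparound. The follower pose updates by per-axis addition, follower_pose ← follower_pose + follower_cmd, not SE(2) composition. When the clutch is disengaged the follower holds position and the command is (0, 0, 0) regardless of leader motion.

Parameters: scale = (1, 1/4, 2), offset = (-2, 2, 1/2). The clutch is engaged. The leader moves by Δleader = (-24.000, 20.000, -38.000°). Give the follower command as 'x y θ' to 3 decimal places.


axis x: 1·-24.000 + -2 = -26.000
axis y: 1/4·20.000 + 2 = 7.000
axis θ: 2·-38.000 + 1/2 = -75.500

-26.000 7.000 -75.500


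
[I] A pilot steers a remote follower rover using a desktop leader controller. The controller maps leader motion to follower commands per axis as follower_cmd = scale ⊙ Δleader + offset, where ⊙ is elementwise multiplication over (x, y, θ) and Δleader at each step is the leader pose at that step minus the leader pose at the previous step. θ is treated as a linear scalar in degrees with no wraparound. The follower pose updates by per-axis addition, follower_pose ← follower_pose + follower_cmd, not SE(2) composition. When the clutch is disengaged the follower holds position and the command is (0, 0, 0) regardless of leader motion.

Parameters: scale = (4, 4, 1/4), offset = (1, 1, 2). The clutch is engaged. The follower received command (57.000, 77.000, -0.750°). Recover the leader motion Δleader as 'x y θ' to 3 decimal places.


14.000 19.000 -11.000

axis x: (57.000 − 1) / (4) = 14.000
axis y: (77.000 − 1) / (4) = 19.000
axis θ: (-0.750 − 2) / (1/4) = -11.000


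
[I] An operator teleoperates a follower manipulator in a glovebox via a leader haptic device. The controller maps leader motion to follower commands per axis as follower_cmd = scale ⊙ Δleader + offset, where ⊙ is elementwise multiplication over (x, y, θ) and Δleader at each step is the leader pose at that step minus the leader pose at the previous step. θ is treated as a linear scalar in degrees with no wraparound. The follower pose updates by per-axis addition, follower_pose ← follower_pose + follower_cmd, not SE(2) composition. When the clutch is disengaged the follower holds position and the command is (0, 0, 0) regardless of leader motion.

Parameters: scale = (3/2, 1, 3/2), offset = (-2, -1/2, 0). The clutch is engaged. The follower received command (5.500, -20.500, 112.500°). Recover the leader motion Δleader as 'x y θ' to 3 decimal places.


5.000 -20.000 75.000

axis x: (5.500 − -2) / (3/2) = 5.000
axis y: (-20.500 − -1/2) / (1) = -20.000
axis θ: (112.500 − 0) / (3/2) = 75.000


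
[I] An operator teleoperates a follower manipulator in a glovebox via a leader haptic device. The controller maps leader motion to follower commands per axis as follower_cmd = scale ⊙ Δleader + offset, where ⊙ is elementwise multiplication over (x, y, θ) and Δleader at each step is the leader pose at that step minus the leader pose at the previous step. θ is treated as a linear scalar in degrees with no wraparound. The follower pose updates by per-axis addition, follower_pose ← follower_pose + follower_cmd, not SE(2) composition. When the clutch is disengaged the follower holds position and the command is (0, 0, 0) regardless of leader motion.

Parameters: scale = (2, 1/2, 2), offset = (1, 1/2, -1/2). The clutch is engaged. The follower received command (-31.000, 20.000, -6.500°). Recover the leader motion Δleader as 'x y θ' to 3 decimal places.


axis x: (-31.000 − 1) / (2) = -16.000
axis y: (20.000 − 1/2) / (1/2) = 39.000
axis θ: (-6.500 − -1/2) / (2) = -3.000

-16.000 39.000 -3.000


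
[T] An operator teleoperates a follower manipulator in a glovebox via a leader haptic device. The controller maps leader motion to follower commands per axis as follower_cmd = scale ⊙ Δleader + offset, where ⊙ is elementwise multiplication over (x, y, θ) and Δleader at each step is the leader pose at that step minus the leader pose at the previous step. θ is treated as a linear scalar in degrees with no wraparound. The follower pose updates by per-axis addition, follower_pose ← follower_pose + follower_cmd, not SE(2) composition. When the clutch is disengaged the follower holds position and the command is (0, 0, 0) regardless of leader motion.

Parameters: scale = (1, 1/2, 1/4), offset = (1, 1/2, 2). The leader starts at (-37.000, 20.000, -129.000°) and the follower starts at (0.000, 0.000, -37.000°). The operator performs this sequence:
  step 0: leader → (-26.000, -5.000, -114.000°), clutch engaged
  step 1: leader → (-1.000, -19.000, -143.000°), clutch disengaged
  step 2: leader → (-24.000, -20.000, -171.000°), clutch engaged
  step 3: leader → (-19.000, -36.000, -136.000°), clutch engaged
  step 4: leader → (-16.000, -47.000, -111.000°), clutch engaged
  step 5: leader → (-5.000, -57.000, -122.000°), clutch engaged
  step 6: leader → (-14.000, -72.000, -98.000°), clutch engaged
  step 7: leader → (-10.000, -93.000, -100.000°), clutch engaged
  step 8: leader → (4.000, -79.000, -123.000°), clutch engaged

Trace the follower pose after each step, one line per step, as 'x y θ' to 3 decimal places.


12.000 -12.000 -31.250
12.000 -12.000 -31.250
-10.000 -12.000 -36.250
-4.000 -19.500 -25.500
0.000 -24.500 -17.250
12.000 -29.000 -18.000
4.000 -36.000 -10.000
9.000 -46.000 -8.500
24.000 -38.500 -12.250

step 0: Δleader=(11.000, -25.000, 15.000°), engaged; cmd=(12.000, -12.000, 5.750°) → follower=(12.000, -12.000, -31.250°)
step 1: Δleader=(25.000, -14.000, -29.000°), disengaged; cmd=(0,0,0) → follower holds at (12.000, -12.000, -31.250°)
step 2: Δleader=(-23.000, -1.000, -28.000°), engaged; cmd=(-22.000, 0.000, -5.000°) → follower=(-10.000, -12.000, -36.250°)
step 3: Δleader=(5.000, -16.000, 35.000°), engaged; cmd=(6.000, -7.500, 10.750°) → follower=(-4.000, -19.500, -25.500°)
step 4: Δleader=(3.000, -11.000, 25.000°), engaged; cmd=(4.000, -5.000, 8.250°) → follower=(0.000, -24.500, -17.250°)
step 5: Δleader=(11.000, -10.000, -11.000°), engaged; cmd=(12.000, -4.500, -0.750°) → follower=(12.000, -29.000, -18.000°)
step 6: Δleader=(-9.000, -15.000, 24.000°), engaged; cmd=(-8.000, -7.000, 8.000°) → follower=(4.000, -36.000, -10.000°)
step 7: Δleader=(4.000, -21.000, -2.000°), engaged; cmd=(5.000, -10.000, 1.500°) → follower=(9.000, -46.000, -8.500°)
step 8: Δleader=(14.000, 14.000, -23.000°), engaged; cmd=(15.000, 7.500, -3.750°) → follower=(24.000, -38.500, -12.250°)
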